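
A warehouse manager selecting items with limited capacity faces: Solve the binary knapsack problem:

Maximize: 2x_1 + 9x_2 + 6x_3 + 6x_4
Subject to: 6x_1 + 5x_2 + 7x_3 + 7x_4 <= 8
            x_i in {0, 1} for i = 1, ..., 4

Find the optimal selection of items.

Items: item 1 (v=2, w=6), item 2 (v=9, w=5), item 3 (v=6, w=7), item 4 (v=6, w=7)
Capacity: 8
Checking all 16 subsets (w = total weight, v = total value):
  {}: w = 0, v = 0
  {1}: w = 6, v = 2
  {2}: w = 5, v = 9
  {3}: w = 7, v = 6
  {4}: w = 7, v = 6
  {1, 2}: w = 11 > 8, infeasible
  {1, 3}: w = 13 > 8, infeasible
  {1, 4}: w = 13 > 8, infeasible
  {2, 3}: w = 12 > 8, infeasible
  {2, 4}: w = 12 > 8, infeasible
  {3, 4}: w = 14 > 8, infeasible
  {1, 2, 3}: w = 18 > 8, infeasible
  {1, 2, 4}: w = 18 > 8, infeasible
  {1, 3, 4}: w = 20 > 8, infeasible
  {2, 3, 4}: w = 19 > 8, infeasible
  {1, 2, 3, 4}: w = 25 > 8, infeasible
Best feasible subset: items [2]
Total weight: 5 <= 8, total value: 9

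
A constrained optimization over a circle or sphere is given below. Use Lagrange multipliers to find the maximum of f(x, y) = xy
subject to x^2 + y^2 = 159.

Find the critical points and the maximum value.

Lagrange conditions: y = 2*lambda*x and x = 2*lambda*y
If x = 0 then y = 0, violating the constraint, so x, y != 0.
Dividing: y/x = x/y => x^2 = y^2 => y = x or y = -x
Constraint: 2x^2 = 159 => x^2 = 159/2 => x = +/-sqrt(159/2)
Critical points: (sqrt(159/2), sqrt(159/2)), (-sqrt(159/2), -sqrt(159/2)), (sqrt(159/2), -sqrt(159/2)), (-sqrt(159/2), sqrt(159/2))
  y = x:  xy = x^2 = 159/2  at (sqrt(159/2), sqrt(159/2)) and (-sqrt(159/2), -sqrt(159/2))
  y = -x: xy = -x^2 = -159/2 at (sqrt(159/2), -sqrt(159/2)) and (-sqrt(159/2), sqrt(159/2))
Maximum xy = 159/2 at (sqrt(159/2), sqrt(159/2)) and (-sqrt(159/2), -sqrt(159/2))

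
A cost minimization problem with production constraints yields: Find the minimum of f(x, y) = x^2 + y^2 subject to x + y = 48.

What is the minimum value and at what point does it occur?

Substitute y = 48 - x into f(x,y) = x^2 + y^2:
g(x) = x^2 + (48 - x)^2 = 2x^2 - 96x + 2304
g'(x) = 4x - 96 = 0  =>  x = 24
y = 48 - 24 = 24
Minimum value = 24^2 + 24^2 = 1152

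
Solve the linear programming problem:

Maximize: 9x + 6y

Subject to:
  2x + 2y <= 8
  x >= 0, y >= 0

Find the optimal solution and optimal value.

The feasible region has vertices at [(0, 0), (4, 0), (0, 4)].
Checking objective 9x + 6y at each vertex:
  (0, 0): 9*0 + 6*0 = 0
  (4, 0): 9*4 + 6*0 = 36
  (0, 4): 9*0 + 6*4 = 24
Maximum is 36 at (4, 0).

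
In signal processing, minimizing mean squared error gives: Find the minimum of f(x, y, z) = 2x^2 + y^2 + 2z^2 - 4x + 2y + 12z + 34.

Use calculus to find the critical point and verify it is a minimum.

f(x,y,z) = 2x^2 + y^2 + 2z^2 - 4x + 2y + 12z + 34
df/dx = 4x + (-4) = 0 => x = 1
df/dy = 2y + (2) = 0 => y = -1
df/dz = 4z + (12) = 0 => z = -3
f(1,-1,-3) = 2*(1)^2 + 1*(-1)^2 + 2*(-3)^2 + -4*(1) + 2*(-1) + 12*(-3) + 34 = 13
Hessian is diagonal with entries 4, 2, 4 > 0, confirmed minimum.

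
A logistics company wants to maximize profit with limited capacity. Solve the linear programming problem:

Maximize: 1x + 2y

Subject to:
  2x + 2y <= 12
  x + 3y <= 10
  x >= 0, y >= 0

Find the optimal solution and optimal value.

Feasible vertices: (0, 0), (0, 10/3), (4, 2), (6, 0)
Objective 1x + 2y at each:
  (0, 0): 0
  (0, 10/3): 20/3
  (4, 2): 8
  (6, 0): 6
Maximum is 8 at (4, 2).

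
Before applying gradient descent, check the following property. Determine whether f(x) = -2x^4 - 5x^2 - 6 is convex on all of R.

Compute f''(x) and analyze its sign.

f(x) = -2x^4 - 5x^2 - 6
f'(x) = -8x^3 + -10x
f''(x) = -24x^2 + -10
f''(x) = -24x^2 + -10 <= -10 < 0 for all x
Therefore, f is concave on R.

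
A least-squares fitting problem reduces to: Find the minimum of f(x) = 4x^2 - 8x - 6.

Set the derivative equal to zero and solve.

f(x) = 4x^2 - 8x - 6
f'(x) = 8x + (-8) = 0
x = 8/8 = 1
f(1) = -10
Since f''(x) = 8 > 0, this is a minimum.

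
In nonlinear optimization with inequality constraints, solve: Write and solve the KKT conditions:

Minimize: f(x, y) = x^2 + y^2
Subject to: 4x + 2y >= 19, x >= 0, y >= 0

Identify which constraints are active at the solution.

KKT conditions for min x^2 + y^2 s.t. 4x + 2y >= 19, x >= 0, y >= 0:
Stationarity: 2x = mu*4 + mu_x, 2y = mu*2 + mu_y, with mu, mu_x, mu_y >= 0
Complementary slackness: mu*(4x + 2y - 19) = 0, mu_x*x = 0, mu_y*y = 0
(0, 0) is infeasible (4*0 + 2*0 < 19), so if mu = 0 stationarity would force x = mu_x/2 >= 0, y = mu_y/2 >= 0 with mu_x*x = mu_y*y = 0, i.e. x = y = 0: contradiction. Hence mu > 0 and 4x + 2y = 19 is active.
Try x > 0, y > 0 (so mu_x = mu_y = 0): x = 4*mu/2, y = 2*mu/2
Substitute: 4*(4*mu/2) + 2*(2*mu/2) = 19
  mu*20/2 = 19 => mu = 19/10
x* = 19/5 > 0, y* = 19/10 > 0, consistent with mu_x = mu_y = 0.
f is convex and the constraints are linear, so this KKT point is the global minimum.
f* = 361/20
Active constraints: 4x + 2y >= 19 (holds with equality, mu = 19/10 > 0); x >= 0 and y >= 0 are inactive (mu_x = mu_y = 0).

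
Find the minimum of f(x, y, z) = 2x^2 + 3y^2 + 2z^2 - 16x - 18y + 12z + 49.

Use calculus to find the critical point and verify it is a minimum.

f(x,y,z) = 2x^2 + 3y^2 + 2z^2 - 16x - 18y + 12z + 49
df/dx = 4x + (-16) = 0 => x = 4
df/dy = 6y + (-18) = 0 => y = 3
df/dz = 4z + (12) = 0 => z = -3
f(4,3,-3) = 2*(4)^2 + 3*(3)^2 + 2*(-3)^2 + -16*(4) + -18*(3) + 12*(-3) + 49 = -28
Hessian is diagonal with entries 4, 6, 4 > 0, confirmed minimum.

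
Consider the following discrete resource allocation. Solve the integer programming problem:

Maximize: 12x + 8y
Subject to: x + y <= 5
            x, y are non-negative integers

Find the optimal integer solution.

Objective: 12x + 8y, constraint: x + y <= 5
Coefficient of x is 12 >= coefficient of y is 8, so allocate the entire budget to x.
Optimal: x = 5, y = 0, value = 60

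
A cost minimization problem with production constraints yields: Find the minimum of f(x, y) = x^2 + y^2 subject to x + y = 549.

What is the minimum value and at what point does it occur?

Substitute y = 549 - x into f(x,y) = x^2 + y^2:
g(x) = x^2 + (549 - x)^2 = 2x^2 - 1098x + 301401
g'(x) = 4x - 1098 = 0  =>  x = 549/2
y = 549 - 549/2 = 549/2
Minimum value = (549/2)^2 + (549/2)^2 = 301401/2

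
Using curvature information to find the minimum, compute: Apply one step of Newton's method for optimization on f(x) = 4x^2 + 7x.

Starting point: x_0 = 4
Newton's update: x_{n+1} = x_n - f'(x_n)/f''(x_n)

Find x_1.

f(x) = 4x^2 + 7x
f'(x) = 8x + (7), f''(x) = 8
Newton step: x_1 = x_0 - f'(x_0)/f''(x_0)
f'(4) = 39
x_1 = 4 - 39/8 = -7/8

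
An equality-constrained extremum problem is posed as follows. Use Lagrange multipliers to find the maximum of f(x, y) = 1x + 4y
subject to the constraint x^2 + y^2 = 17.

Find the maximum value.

Set up Lagrange conditions: grad f = lambda * grad g
  1 = 2*lambda*x
  4 = 2*lambda*y
From these: x/y = 1/4, so x = 1t, y = 4t for some t.
Substitute into constraint: (1t)^2 + (4t)^2 = 17
  t^2 * 17 = 17
  t = sqrt(17/17)
Maximum = 1*x + 4*y = (1^2 + 4^2)*t = 17 * sqrt(17/17) = 17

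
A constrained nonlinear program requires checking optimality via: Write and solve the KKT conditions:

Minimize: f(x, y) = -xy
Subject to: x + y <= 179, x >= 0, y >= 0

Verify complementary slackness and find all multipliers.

Problem: min -xy s.t. x + y <= 179 (multiplier lambda), x >= 0 (mu_x), y >= 0 (mu_y)
KKT stationarity: -y + lambda - mu_x = 0, -x + lambda - mu_y = 0, with lambda, mu_x, mu_y >= 0
Complementary slackness: lambda*(x + y - 179) = 0, mu_x*x = 0, mu_y*y = 0
If lambda = 0: y = -mu_x <= 0 and x = -mu_y <= 0 force x = y = 0 with f = 0; but x = y = 179/2 is feasible with f = -32041/4 < 0, so this is not the minimum. Hence lambda > 0 and x + y = 179.
Try x > 0, y > 0 (so mu_x = mu_y = 0): y = lambda, x = lambda => x = y = lambda
x + y = 179 => 2*lambda = 179 => lambda = 179/2
x* = y* = 179/2 > 0, consistent with mu_x = mu_y = 0.
(Any feasible point with x = 0 or y = 0 has f = 0 > -32041/4, so the minimum is not on those boundaries.)
min(-xy) = -32041/4 (i.e. max xy = 32041/4)
Multipliers: lambda = 179/2, mu_x = 0, mu_y = 0
Complementary slackness: lambda*(x + y - 179) = 179/2*(179/2 + 179/2 - 179) = 0, mu_x*x = 0*179/2 = 0, mu_y*y = 0*179/2 = 0. Satisfied.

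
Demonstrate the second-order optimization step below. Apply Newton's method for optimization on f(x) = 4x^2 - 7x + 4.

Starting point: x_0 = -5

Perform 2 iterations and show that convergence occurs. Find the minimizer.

f(x) = 4x^2 - 7x + 4, f'(x) = 8x + (-7), f''(x) = 8
Step 1: f'(-5) = -47, x_1 = -5 - -47/8 = 7/8
Step 2: f'(7/8) = 0, x_2 = 7/8 (converged)
Newton's method converges in 1 step for quadratics.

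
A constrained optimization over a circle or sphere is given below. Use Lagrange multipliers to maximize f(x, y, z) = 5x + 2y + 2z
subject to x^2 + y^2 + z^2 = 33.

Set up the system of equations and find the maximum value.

Lagrange conditions: 5 = 2*lambda*x, 2 = 2*lambda*y, 2 = 2*lambda*z
So x:5 = y:2 = z:2, i.e. x = 5t, y = 2t, z = 2t
Constraint: t^2*(5^2 + 2^2 + 2^2) = 33
  t^2 * 33 = 33  =>  t = sqrt(1)
Maximum = 5*5t + 2*2t + 2*2t = 33*sqrt(1) = 33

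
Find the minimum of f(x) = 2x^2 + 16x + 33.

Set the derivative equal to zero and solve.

f(x) = 2x^2 + 16x + 33
f'(x) = 4x + (16) = 0
x = -16/4 = -4
f(-4) = 1
Since f''(x) = 4 > 0, this is a minimum.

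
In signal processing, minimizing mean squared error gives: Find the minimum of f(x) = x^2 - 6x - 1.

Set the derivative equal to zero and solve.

f(x) = x^2 - 6x - 1
f'(x) = 2x + (-6) = 0
x = 6/2 = 3
f(3) = -10
Since f''(x) = 2 > 0, this is a minimum.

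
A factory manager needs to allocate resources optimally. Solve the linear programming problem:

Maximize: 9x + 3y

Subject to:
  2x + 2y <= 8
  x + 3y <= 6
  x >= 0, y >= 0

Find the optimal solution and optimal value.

Feasible vertices: (0, 0), (0, 2), (3, 1), (4, 0)
Objective 9x + 3y at each:
  (0, 0): 0
  (0, 2): 6
  (3, 1): 30
  (4, 0): 36
Maximum is 36 at (4, 0).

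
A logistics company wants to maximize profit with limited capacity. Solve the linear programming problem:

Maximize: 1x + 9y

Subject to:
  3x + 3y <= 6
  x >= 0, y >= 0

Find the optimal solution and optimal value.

The feasible region has vertices at [(0, 0), (2, 0), (0, 2)].
Checking objective 1x + 9y at each vertex:
  (0, 0): 1*0 + 9*0 = 0
  (2, 0): 1*2 + 9*0 = 2
  (0, 2): 1*0 + 9*2 = 18
Maximum is 18 at (0, 2).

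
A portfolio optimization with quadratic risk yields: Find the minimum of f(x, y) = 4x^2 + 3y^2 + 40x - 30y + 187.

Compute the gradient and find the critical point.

f(x,y) = 4x^2 + 3y^2 + 40x - 30y + 187
df/dx = 8x + (40) = 0  =>  x = -5
df/dy = 6y + (-30) = 0  =>  y = 5
f(-5, 5) = 4*(-5)^2 + 3*(5)^2 + 40*(-5) + -30*(5) + 187 = 12
Hessian is diagonal with entries 8, 6 > 0, so this is a minimum.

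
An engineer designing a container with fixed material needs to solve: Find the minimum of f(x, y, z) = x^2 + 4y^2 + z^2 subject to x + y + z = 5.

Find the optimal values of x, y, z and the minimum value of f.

Using Lagrange multipliers on f = x^2 + 4y^2 + z^2 with constraint x + y + z = 5:
Conditions: 2*1*x = lambda, 2*4*y = lambda, 2*1*z = lambda
So x = lambda/2, y = lambda/8, z = lambda/2
Substituting into constraint: lambda * (9/8) = 5
lambda = 40/9
x = 20/9, y = 5/9, z = 20/9
Minimum value = 100/9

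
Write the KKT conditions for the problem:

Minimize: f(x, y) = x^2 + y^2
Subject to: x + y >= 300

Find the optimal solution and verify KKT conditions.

KKT conditions for min x^2 + y^2 s.t. x + y >= 300:
Stationarity: 2x = mu, 2y = mu
So x = y = mu/2.
Complementary slackness: mu*(x + y - 300) = 0
Primal feasibility: x + y >= 300; dual feasibility: mu >= 0
If mu = 0 then x = y = 0, but 0 + 0 < 300 is infeasible, so the constraint is active.
Constraint active: x + y = 2*(mu/2) = 300 => mu = 300
x = y = 150, f = 45000
Verify: stationarity 2*150 = 300 = mu; primal 150 + 150 = 300 >= 300; dual mu = 300 >= 0; complementary slackness 300*(300 - 300) = 0. All KKT conditions hold.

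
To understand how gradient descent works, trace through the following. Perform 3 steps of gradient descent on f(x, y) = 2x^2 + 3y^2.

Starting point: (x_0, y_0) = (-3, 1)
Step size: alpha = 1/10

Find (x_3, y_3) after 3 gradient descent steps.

f(x,y) = 2x^2 + 3y^2
grad_x = 4x + 0y, grad_y = 6y + 0x
Step 1: grad = (-12, 6), (-9/5, 2/5)
Step 2: grad = (-36/5, 12/5), (-27/25, 4/25)
Step 3: grad = (-108/25, 24/25), (-81/125, 8/125)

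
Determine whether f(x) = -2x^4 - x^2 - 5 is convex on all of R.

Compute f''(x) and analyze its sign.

f(x) = -2x^4 - x^2 - 5
f'(x) = -8x^3 + -2x
f''(x) = -24x^2 + -2
f''(x) = -24x^2 + -2 <= -2 < 0 for all x
Therefore, f is concave on R.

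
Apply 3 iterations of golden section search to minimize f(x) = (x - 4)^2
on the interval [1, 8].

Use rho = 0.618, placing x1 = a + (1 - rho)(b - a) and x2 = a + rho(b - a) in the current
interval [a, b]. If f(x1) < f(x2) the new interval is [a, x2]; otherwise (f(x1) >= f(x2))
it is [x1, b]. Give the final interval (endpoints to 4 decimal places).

Golden section search for min of f(x) = (x - 4)^2 on [1, 8].
Each step: x1 = a + (1 - rho)(b - a), x2 = a + rho(b - a); if f(x1) < f(x2) keep [a, x2], otherwise keep [x1, b].
Step 1: [1.0000, 8.0000], x1=3.6740 (f=0.1063), x2=5.3260 (f=1.7583); f(x1) < f(x2) => keep [1.0000, 5.3260]
Step 2: [1.0000, 5.3260], x1=2.6525 (f=1.8157), x2=3.6735 (f=0.1066); f(x1) > f(x2) => keep [2.6525, 5.3260]
Step 3: [2.6525, 5.3260], x1=3.6738 (f=0.1064), x2=4.3047 (f=0.0929); f(x1) > f(x2) => keep [3.6738, 5.3260]
Final interval: [3.6738, 5.3260]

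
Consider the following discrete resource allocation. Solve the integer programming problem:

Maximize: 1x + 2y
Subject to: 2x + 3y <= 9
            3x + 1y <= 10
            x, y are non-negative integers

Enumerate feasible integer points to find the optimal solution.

Constraint 1: 2x + 3y <= 9
Constraint 2: 3x + 1y <= 10
Feasible x range (need y >= 0): 0 <= x <= min(9/2, 10/3) => x in {0, ..., 3}.
Enumerate feasible integer points row by row (the coefficient of y is 2 > 0, so for each x the largest feasible y gives the best value):
  x = 0: y <= min((9 - 2*0)/3, (10 - 3*0)/1) => y in {0, ..., 3}; best 1*0 + 2*3 = 6
  x = 1: y <= min((9 - 2*1)/3, (10 - 3*1)/1) => y in {0, ..., 2}; best 1*1 + 2*2 = 5
  x = 2: y <= min((9 - 2*2)/3, (10 - 3*2)/1) => y in {0, ..., 1}; best 1*2 + 2*1 = 4
  x = 3: y <= min((9 - 2*3)/3, (10 - 3*3)/1) => y in {0, ..., 1}; best 1*3 + 2*1 = 5
The maximum 1x + 2y = 6 is achieved at x = 0, y = 3.
Check: 2*0 + 3*3 = 9 <= 9 and 3*0 + 1*3 = 3 <= 10.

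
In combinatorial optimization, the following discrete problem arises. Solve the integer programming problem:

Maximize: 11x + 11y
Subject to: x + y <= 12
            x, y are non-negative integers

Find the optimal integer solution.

Objective: 11x + 11y, constraint: x + y <= 12
Coefficient of x is 11 >= coefficient of y is 11, so allocate the entire budget to x.
Optimal: x = 12, y = 0, value = 132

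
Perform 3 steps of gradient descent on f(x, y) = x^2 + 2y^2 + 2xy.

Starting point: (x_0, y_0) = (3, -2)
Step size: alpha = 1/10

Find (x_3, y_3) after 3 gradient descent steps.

f(x,y) = x^2 + 2y^2 + 2xy
grad_x = 2x + 2y, grad_y = 4y + 2x
Step 1: grad = (2, -2), (14/5, -9/5)
Step 2: grad = (2, -8/5), (13/5, -41/25)
Step 3: grad = (48/25, -34/25), (301/125, -188/125)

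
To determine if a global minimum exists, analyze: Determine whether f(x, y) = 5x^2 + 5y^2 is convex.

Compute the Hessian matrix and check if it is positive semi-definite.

f(x,y) = 5x^2 + 5y^2
Hessian H = [[10, 0], [0, 10]]
trace(H) = 20, det(H) = 100
Eigenvalues: (20 +/- sqrt(0)) / 2 = 10, 10
Since both eigenvalues > 0, f is convex.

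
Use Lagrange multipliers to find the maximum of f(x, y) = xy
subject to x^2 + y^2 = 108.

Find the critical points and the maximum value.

Lagrange conditions: y = 2*lambda*x and x = 2*lambda*y
If x = 0 then y = 0, violating the constraint, so x, y != 0.
Dividing: y/x = x/y => x^2 = y^2 => y = x or y = -x
Constraint: 2x^2 = 108 => x^2 = 54 => x = +/-sqrt(54)
Critical points: (sqrt(54), sqrt(54)), (-sqrt(54), -sqrt(54)), (sqrt(54), -sqrt(54)), (-sqrt(54), sqrt(54))
  y = x:  xy = x^2 = 54  at (sqrt(54), sqrt(54)) and (-sqrt(54), -sqrt(54))
  y = -x: xy = -x^2 = -54 at (sqrt(54), -sqrt(54)) and (-sqrt(54), sqrt(54))
Maximum xy = 54 at (sqrt(54), sqrt(54)) and (-sqrt(54), -sqrt(54))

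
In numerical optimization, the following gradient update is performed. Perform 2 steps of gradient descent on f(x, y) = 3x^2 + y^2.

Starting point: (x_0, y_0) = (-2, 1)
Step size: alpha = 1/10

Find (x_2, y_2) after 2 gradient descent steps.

f(x,y) = 3x^2 + y^2
grad_x = 6x + 0y, grad_y = 2y + 0x
Step 1: grad = (-12, 2), (-4/5, 4/5)
Step 2: grad = (-24/5, 8/5), (-8/25, 16/25)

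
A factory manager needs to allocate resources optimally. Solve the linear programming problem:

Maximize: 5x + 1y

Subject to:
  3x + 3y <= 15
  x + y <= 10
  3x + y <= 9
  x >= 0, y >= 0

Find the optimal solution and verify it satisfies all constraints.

Feasible vertices: (0, 0), (0, 5), (2, 3), (3, 0)
Objective 5x + 1y at each vertex:
  (0, 0): 0
  (0, 5): 5
  (2, 3): 13
  (3, 0): 15
Maximum is 15 at (3, 0).
Verify constraints at (x, y) = (3, 0):
  3*3 + 3*0 = 9 <= 15
  1*3 + 1*0 = 3 <= 10
  3*3 + 1*0 = 9 <= 9 (active)
  x = 3 >= 0, y = 0 >= 0. All constraints satisfied.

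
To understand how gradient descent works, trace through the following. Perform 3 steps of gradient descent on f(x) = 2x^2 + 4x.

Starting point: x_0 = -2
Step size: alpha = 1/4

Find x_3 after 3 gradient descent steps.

f(x) = 2x^2 + 4x, f'(x) = 4x + (4)
Step 1: f'(-2) = -4, x_1 = -2 - 1/4 * -4 = -1
Step 2: f'(-1) = 0, x_2 = -1 - 1/4 * 0 = -1
Step 3: f'(-1) = 0, x_3 = -1 - 1/4 * 0 = -1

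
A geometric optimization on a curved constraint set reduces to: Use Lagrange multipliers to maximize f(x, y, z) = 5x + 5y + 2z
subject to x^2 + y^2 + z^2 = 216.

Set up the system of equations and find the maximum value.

Lagrange conditions: 5 = 2*lambda*x, 5 = 2*lambda*y, 2 = 2*lambda*z
So x:5 = y:5 = z:2, i.e. x = 5t, y = 5t, z = 2t
Constraint: t^2*(5^2 + 5^2 + 2^2) = 216
  t^2 * 54 = 216  =>  t = sqrt(4)
Maximum = 5*5t + 5*5t + 2*2t = 54*sqrt(4) = 108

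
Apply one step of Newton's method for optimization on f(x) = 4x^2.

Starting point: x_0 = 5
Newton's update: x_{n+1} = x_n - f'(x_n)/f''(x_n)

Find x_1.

f(x) = 4x^2
f'(x) = 8x + (0), f''(x) = 8
Newton step: x_1 = x_0 - f'(x_0)/f''(x_0)
f'(5) = 40
x_1 = 5 - 40/8 = 0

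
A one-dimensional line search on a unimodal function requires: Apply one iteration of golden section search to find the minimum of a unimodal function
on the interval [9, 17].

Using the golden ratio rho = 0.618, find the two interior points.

Golden section search on [9, 17].
Golden ratio rho = 0.618 (approx).
Interior points:
  x_1 = 9 + (1-0.618)*8 = 12.0560
  x_2 = 9 + 0.618*8 = 13.9440
Compare f(x_1) and f(x_2) to determine which subinterval to keep.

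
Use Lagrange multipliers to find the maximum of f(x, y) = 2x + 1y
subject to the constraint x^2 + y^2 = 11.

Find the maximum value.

Set up Lagrange conditions: grad f = lambda * grad g
  2 = 2*lambda*x
  1 = 2*lambda*y
From these: x/y = 2/1, so x = 2t, y = 1t for some t.
Substitute into constraint: (2t)^2 + (1t)^2 = 11
  t^2 * 5 = 11
  t = sqrt(11/5)
Maximum = 2*x + 1*y = (2^2 + 1^2)*t = 5 * sqrt(11/5) = sqrt(55)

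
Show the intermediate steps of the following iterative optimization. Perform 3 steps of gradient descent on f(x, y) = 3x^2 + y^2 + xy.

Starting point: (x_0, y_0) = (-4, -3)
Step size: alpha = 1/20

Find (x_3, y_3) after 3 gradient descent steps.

f(x,y) = 3x^2 + y^2 + xy
grad_x = 6x + 1y, grad_y = 2y + 1x
Step 1: grad = (-27, -10), (-53/20, -5/2)
Step 2: grad = (-92/5, -153/20), (-173/100, -847/400)
Step 3: grad = (-4999/400, -1193/200), (-8841/8000, -7277/4000)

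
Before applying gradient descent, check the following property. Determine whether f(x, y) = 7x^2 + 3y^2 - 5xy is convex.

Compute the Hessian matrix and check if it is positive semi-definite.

f(x,y) = 7x^2 + 3y^2 - 5xy
Hessian H = [[14, -5], [-5, 6]]
trace(H) = 20, det(H) = 59
Eigenvalues: (20 +/- sqrt(164)) / 2 = 16.4, 3.597
Since both eigenvalues > 0, f is convex.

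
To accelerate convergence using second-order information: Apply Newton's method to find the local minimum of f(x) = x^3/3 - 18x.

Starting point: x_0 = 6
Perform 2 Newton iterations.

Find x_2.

f(x) = x^3/3 - 18x
f'(x) = x^2 - 18, f''(x) = 2x
Newton update: x_{n+1} = x_n - (x_n^2 - 18)/(2*x_n)
Step 1: x_0 = 6, f'=18, f''=12, x_1 = 9/2
Step 2: x_1 = 9/2, f'=9/4, f''=9, x_2 = 17/4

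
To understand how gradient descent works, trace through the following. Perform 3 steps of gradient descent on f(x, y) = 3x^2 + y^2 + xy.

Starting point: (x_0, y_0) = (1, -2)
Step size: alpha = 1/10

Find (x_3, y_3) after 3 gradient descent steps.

f(x,y) = 3x^2 + y^2 + xy
grad_x = 6x + 1y, grad_y = 2y + 1x
Step 1: grad = (4, -3), (3/5, -17/10)
Step 2: grad = (19/10, -14/5), (41/100, -71/50)
Step 3: grad = (26/25, -243/100), (153/500, -1177/1000)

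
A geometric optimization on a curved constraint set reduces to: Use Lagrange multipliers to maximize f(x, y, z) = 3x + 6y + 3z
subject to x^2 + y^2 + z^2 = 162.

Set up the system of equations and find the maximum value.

Lagrange conditions: 3 = 2*lambda*x, 6 = 2*lambda*y, 3 = 2*lambda*z
So x:3 = y:6 = z:3, i.e. x = 3t, y = 6t, z = 3t
Constraint: t^2*(3^2 + 6^2 + 3^2) = 162
  t^2 * 54 = 162  =>  t = sqrt(3)
Maximum = 3*3t + 6*6t + 3*3t = 54*sqrt(3) = sqrt(8748)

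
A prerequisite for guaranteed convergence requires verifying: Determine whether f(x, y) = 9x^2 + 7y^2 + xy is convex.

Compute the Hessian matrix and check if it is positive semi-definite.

f(x,y) = 9x^2 + 7y^2 + xy
Hessian H = [[18, 1], [1, 14]]
trace(H) = 32, det(H) = 251
Eigenvalues: (32 +/- sqrt(20)) / 2 = 18.24, 13.76
Since both eigenvalues > 0, f is convex.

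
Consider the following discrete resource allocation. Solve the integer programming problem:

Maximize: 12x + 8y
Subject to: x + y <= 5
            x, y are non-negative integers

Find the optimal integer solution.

Objective: 12x + 8y, constraint: x + y <= 5
Coefficient of x is 12 >= coefficient of y is 8, so allocate the entire budget to x.
Optimal: x = 5, y = 0, value = 60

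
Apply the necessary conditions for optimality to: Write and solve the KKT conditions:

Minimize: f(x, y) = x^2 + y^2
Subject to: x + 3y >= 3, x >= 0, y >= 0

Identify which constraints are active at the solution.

KKT conditions for min x^2 + y^2 s.t. 1x + 3y >= 3, x >= 0, y >= 0:
Stationarity: 2x = mu*1 + mu_x, 2y = mu*3 + mu_y, with mu, mu_x, mu_y >= 0
Complementary slackness: mu*(x + 3y - 3) = 0, mu_x*x = 0, mu_y*y = 0
(0, 0) is infeasible (1*0 + 3*0 < 3), so if mu = 0 stationarity would force x = mu_x/2 >= 0, y = mu_y/2 >= 0 with mu_x*x = mu_y*y = 0, i.e. x = y = 0: contradiction. Hence mu > 0 and x + 3y = 3 is active.
Try x > 0, y > 0 (so mu_x = mu_y = 0): x = 1*mu/2, y = 3*mu/2
Substitute: 1*(1*mu/2) + 3*(3*mu/2) = 3
  mu*10/2 = 3 => mu = 3/5
x* = 3/10 > 0, y* = 9/10 > 0, consistent with mu_x = mu_y = 0.
f is convex and the constraints are linear, so this KKT point is the global minimum.
f* = 9/10
Active constraints: x + 3y >= 3 (holds with equality, mu = 3/5 > 0); x >= 0 and y >= 0 are inactive (mu_x = mu_y = 0).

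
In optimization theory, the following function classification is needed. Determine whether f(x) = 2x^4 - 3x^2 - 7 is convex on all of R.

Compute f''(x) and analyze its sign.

f(x) = 2x^4 - 3x^2 - 7
f'(x) = 8x^3 + -6x
f''(x) = 24x^2 + -6
f''(0) = -6 < 0, so not convex near x = 0
Therefore, f is not globally convex on R.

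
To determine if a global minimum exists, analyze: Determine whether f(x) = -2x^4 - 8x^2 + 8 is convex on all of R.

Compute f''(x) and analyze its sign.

f(x) = -2x^4 - 8x^2 + 8
f'(x) = -8x^3 + -16x
f''(x) = -24x^2 + -16
f''(x) = -24x^2 + -16 <= -16 < 0 for all x
Therefore, f is concave on R.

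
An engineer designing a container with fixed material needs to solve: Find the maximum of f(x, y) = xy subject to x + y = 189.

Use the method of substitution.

Substitute y = 189 - x into f(x,y) = xy:
g(x) = x(189 - x) = 189x - x^2
g'(x) = 189 - 2x = 0  =>  x = 189/2
y = 189 - 189/2 = 189/2
Maximum value = (189/2) * (189/2) = 35721/4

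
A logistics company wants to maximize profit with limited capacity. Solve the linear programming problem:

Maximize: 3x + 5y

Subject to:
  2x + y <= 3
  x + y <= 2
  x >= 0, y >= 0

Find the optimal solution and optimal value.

Feasible vertices: (0, 0), (0, 2), (1, 1), (3/2, 0)
Objective 3x + 5y at each:
  (0, 0): 0
  (0, 2): 10
  (1, 1): 8
  (3/2, 0): 9/2
Maximum is 10 at (0, 2).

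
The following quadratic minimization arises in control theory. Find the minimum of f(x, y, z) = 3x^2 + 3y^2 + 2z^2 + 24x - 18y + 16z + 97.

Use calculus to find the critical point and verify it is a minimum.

f(x,y,z) = 3x^2 + 3y^2 + 2z^2 + 24x - 18y + 16z + 97
df/dx = 6x + (24) = 0 => x = -4
df/dy = 6y + (-18) = 0 => y = 3
df/dz = 4z + (16) = 0 => z = -4
f(-4,3,-4) = 3*(-4)^2 + 3*(3)^2 + 2*(-4)^2 + 24*(-4) + -18*(3) + 16*(-4) + 97 = -10
Hessian is diagonal with entries 6, 6, 4 > 0, confirmed minimum.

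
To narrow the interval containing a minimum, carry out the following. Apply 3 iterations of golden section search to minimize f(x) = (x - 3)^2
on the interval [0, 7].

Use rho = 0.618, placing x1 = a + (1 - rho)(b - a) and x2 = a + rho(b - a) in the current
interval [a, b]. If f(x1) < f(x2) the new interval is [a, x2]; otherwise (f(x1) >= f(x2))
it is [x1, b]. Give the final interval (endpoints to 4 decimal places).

Golden section search for min of f(x) = (x - 3)^2 on [0, 7].
Each step: x1 = a + (1 - rho)(b - a), x2 = a + rho(b - a); if f(x1) < f(x2) keep [a, x2], otherwise keep [x1, b].
Step 1: [0.0000, 7.0000], x1=2.6740 (f=0.1063), x2=4.3260 (f=1.7583); f(x1) < f(x2) => keep [0.0000, 4.3260]
Step 2: [0.0000, 4.3260], x1=1.6525 (f=1.8157), x2=2.6735 (f=0.1066); f(x1) > f(x2) => keep [1.6525, 4.3260]
Step 3: [1.6525, 4.3260], x1=2.6738 (f=0.1064), x2=3.3047 (f=0.0929); f(x1) > f(x2) => keep [2.6738, 4.3260]
Final interval: [2.6738, 4.3260]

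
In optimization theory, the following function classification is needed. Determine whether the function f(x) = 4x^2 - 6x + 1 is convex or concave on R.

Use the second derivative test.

f(x) = 4x^2 - 6x + 1
f'(x) = 8x - 6
f''(x) = 8
Since f''(x) = 8 > 0 for all x, f is convex on R.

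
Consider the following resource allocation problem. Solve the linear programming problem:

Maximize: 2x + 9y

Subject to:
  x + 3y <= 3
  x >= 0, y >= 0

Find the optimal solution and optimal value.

The feasible region has vertices at [(0, 0), (3, 0), (0, 1)].
Checking objective 2x + 9y at each vertex:
  (0, 0): 2*0 + 9*0 = 0
  (3, 0): 2*3 + 9*0 = 6
  (0, 1): 2*0 + 9*1 = 9
Maximum is 9 at (0, 1).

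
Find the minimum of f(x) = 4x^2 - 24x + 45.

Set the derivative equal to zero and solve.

f(x) = 4x^2 - 24x + 45
f'(x) = 8x + (-24) = 0
x = 24/8 = 3
f(3) = 9
Since f''(x) = 8 > 0, this is a minimum.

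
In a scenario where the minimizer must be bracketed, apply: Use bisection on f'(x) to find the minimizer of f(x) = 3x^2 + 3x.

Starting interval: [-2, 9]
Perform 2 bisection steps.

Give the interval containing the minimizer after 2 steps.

Finding critical point of f(x) = 3x^2 + 3x using bisection on f'(x) = 6x + 3.
f'(x) = 0 when x = -1/2.
Starting interval: [-2, 9]
Step 1: mid = 7/2, f'(mid) = 24, new interval = [-2, 7/2]
Step 2: mid = 3/4, f'(mid) = 15/2, new interval = [-2, 3/4]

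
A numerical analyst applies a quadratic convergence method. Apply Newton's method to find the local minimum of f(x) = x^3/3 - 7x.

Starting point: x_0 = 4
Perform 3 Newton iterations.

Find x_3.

f(x) = x^3/3 - 7x
f'(x) = x^2 - 7, f''(x) = 2x
Newton update: x_{n+1} = x_n - (x_n^2 - 7)/(2*x_n)
Step 1: x_0 = 4, f'=9, f''=8, x_1 = 23/8
Step 2: x_1 = 23/8, f'=81/64, f''=23/4, x_2 = 977/368
Step 3: x_2 = 977/368, f'=6561/135424, f''=977/184, x_3 = 1902497/719072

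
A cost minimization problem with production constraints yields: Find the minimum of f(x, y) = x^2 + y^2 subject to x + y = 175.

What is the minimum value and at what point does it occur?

Substitute y = 175 - x into f(x,y) = x^2 + y^2:
g(x) = x^2 + (175 - x)^2 = 2x^2 - 350x + 30625
g'(x) = 4x - 350 = 0  =>  x = 175/2
y = 175 - 175/2 = 175/2
Minimum value = (175/2)^2 + (175/2)^2 = 30625/2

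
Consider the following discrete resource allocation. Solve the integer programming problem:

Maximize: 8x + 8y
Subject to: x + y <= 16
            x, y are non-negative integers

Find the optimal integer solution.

Objective: 8x + 8y, constraint: x + y <= 16
Coefficient of x is 8 >= coefficient of y is 8, so allocate the entire budget to x.
Optimal: x = 16, y = 0, value = 128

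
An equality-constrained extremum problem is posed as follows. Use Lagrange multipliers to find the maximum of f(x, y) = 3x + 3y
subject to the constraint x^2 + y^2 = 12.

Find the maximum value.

Set up Lagrange conditions: grad f = lambda * grad g
  3 = 2*lambda*x
  3 = 2*lambda*y
From these: x/y = 3/3, so x = 3t, y = 3t for some t.
Substitute into constraint: (3t)^2 + (3t)^2 = 12
  t^2 * 18 = 12
  t = sqrt(12/18)
Maximum = 3*x + 3*y = (3^2 + 3^2)*t = 18 * sqrt(12/18) = sqrt(216)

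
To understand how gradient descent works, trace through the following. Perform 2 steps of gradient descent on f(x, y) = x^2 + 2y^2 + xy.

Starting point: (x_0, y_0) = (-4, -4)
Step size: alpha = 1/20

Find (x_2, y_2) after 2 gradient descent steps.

f(x,y) = x^2 + 2y^2 + xy
grad_x = 2x + 1y, grad_y = 4y + 1x
Step 1: grad = (-12, -20), (-17/5, -3)
Step 2: grad = (-49/5, -77/5), (-291/100, -223/100)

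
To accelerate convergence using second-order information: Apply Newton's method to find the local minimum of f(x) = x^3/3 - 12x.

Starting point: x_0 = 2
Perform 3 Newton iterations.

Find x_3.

f(x) = x^3/3 - 12x
f'(x) = x^2 - 12, f''(x) = 2x
Newton update: x_{n+1} = x_n - (x_n^2 - 12)/(2*x_n)
Step 1: x_0 = 2, f'=-8, f''=4, x_1 = 4
Step 2: x_1 = 4, f'=4, f''=8, x_2 = 7/2
Step 3: x_2 = 7/2, f'=1/4, f''=7, x_3 = 97/28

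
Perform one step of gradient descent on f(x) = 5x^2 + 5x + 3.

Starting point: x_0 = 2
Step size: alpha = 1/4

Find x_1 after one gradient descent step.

f(x) = 5x^2 + 5x + 3
f'(x) = 10x + 5
f'(2) = 10*2 + (5) = 25
x_1 = x_0 - alpha * f'(x_0) = 2 - 1/4 * 25 = -17/4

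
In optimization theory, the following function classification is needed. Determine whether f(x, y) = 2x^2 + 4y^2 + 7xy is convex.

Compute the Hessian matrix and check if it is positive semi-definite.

f(x,y) = 2x^2 + 4y^2 + 7xy
Hessian H = [[4, 7], [7, 8]]
trace(H) = 12, det(H) = -17
Eigenvalues: (12 +/- sqrt(212)) / 2 = 13.28, -1.28
Since not both eigenvalues positive, f is neither convex nor concave.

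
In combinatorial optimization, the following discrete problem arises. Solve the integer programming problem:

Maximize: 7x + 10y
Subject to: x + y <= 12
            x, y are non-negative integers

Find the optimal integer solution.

Objective: 7x + 10y, constraint: x + y <= 12
Coefficient of y is 10 > coefficient of x is 7, so allocate the entire budget to y.
Optimal: x = 0, y = 12, value = 120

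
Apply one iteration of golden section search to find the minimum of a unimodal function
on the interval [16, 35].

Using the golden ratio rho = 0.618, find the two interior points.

Golden section search on [16, 35].
Golden ratio rho = 0.618 (approx).
Interior points:
  x_1 = 16 + (1-0.618)*19 = 23.2580
  x_2 = 16 + 0.618*19 = 27.7420
Compare f(x_1) and f(x_2) to determine which subinterval to keep.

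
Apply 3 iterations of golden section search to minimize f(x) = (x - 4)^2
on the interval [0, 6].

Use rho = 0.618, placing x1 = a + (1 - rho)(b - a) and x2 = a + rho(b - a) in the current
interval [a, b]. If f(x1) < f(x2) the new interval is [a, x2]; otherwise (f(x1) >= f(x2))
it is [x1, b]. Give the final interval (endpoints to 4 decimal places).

Golden section search for min of f(x) = (x - 4)^2 on [0, 6].
Each step: x1 = a + (1 - rho)(b - a), x2 = a + rho(b - a); if f(x1) < f(x2) keep [a, x2], otherwise keep [x1, b].
Step 1: [0.0000, 6.0000], x1=2.2920 (f=2.9173), x2=3.7080 (f=0.0853); f(x1) > f(x2) => keep [2.2920, 6.0000]
Step 2: [2.2920, 6.0000], x1=3.7085 (f=0.0850), x2=4.5835 (f=0.3405); f(x1) < f(x2) => keep [2.2920, 4.5835]
Step 3: [2.2920, 4.5835], x1=3.1674 (f=0.6933), x2=3.7082 (f=0.0852); f(x1) > f(x2) => keep [3.1674, 4.5835]
Final interval: [3.1674, 4.5835]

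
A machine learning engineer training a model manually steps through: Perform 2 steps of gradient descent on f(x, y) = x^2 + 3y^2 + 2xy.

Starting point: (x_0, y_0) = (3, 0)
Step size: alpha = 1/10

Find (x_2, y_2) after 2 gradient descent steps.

f(x,y) = x^2 + 3y^2 + 2xy
grad_x = 2x + 2y, grad_y = 6y + 2x
Step 1: grad = (6, 6), (12/5, -3/5)
Step 2: grad = (18/5, 6/5), (51/25, -18/25)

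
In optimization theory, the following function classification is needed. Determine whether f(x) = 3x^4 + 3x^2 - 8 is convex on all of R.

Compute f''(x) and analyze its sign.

f(x) = 3x^4 + 3x^2 - 8
f'(x) = 12x^3 + 6x
f''(x) = 36x^2 + 6
f''(x) = 36x^2 + 6 >= 6 > 0 for all x
Therefore, f is convex on R.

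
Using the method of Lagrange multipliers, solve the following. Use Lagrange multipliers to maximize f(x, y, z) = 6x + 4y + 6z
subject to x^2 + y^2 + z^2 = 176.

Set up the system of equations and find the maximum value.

Lagrange conditions: 6 = 2*lambda*x, 4 = 2*lambda*y, 6 = 2*lambda*z
So x:6 = y:4 = z:6, i.e. x = 6t, y = 4t, z = 6t
Constraint: t^2*(6^2 + 4^2 + 6^2) = 176
  t^2 * 88 = 176  =>  t = sqrt(2)
Maximum = 6*6t + 4*4t + 6*6t = 88*sqrt(2) = sqrt(15488)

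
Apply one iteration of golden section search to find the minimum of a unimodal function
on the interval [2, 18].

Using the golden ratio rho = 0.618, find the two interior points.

Golden section search on [2, 18].
Golden ratio rho = 0.618 (approx).
Interior points:
  x_1 = 2 + (1-0.618)*16 = 8.1120
  x_2 = 2 + 0.618*16 = 11.8880
Compare f(x_1) and f(x_2) to determine which subinterval to keep.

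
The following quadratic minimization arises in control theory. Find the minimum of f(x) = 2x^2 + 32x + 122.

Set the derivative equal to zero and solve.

f(x) = 2x^2 + 32x + 122
f'(x) = 4x + (32) = 0
x = -32/4 = -8
f(-8) = -6
Since f''(x) = 4 > 0, this is a minimum.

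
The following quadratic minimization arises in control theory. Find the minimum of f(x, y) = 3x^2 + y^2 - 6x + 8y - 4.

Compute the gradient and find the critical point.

f(x,y) = 3x^2 + y^2 - 6x + 8y - 4
df/dx = 6x + (-6) = 0  =>  x = 1
df/dy = 2y + (8) = 0  =>  y = -4
f(1, -4) = 3*(1)^2 + 1*(-4)^2 + -6*(1) + 8*(-4) + -4 = -23
Hessian is diagonal with entries 6, 2 > 0, so this is a minimum.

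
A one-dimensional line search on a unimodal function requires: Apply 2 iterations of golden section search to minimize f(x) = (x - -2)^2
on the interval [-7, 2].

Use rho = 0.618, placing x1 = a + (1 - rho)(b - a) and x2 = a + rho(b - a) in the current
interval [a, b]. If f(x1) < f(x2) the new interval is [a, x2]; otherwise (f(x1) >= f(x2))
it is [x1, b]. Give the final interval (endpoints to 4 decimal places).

Golden section search for min of f(x) = (x - -2)^2 on [-7, 2].
Each step: x1 = a + (1 - rho)(b - a), x2 = a + rho(b - a); if f(x1) < f(x2) keep [a, x2], otherwise keep [x1, b].
Step 1: [-7.0000, 2.0000], x1=-3.5620 (f=2.4398), x2=-1.4380 (f=0.3158); f(x1) > f(x2) => keep [-3.5620, 2.0000]
Step 2: [-3.5620, 2.0000], x1=-1.4373 (f=0.3166), x2=-0.1247 (f=3.5168); f(x1) < f(x2) => keep [-3.5620, -0.1247]
Final interval: [-3.5620, -0.1247]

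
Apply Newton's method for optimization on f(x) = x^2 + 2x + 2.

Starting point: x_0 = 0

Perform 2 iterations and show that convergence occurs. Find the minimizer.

f(x) = x^2 + 2x + 2, f'(x) = 2x + (2), f''(x) = 2
Step 1: f'(0) = 2, x_1 = 0 - 2/2 = -1
Step 2: f'(-1) = 0, x_2 = -1 (converged)
Newton's method converges in 1 step for quadratics.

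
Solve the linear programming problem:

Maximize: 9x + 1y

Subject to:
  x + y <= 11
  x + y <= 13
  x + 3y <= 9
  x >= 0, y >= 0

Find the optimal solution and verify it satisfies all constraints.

Feasible vertices: (0, 0), (0, 3), (9, 0)
Objective 9x + 1y at each vertex:
  (0, 0): 0
  (0, 3): 3
  (9, 0): 81
Maximum is 81 at (9, 0).
Verify constraints at (x, y) = (9, 0):
  1*9 + 1*0 = 9 <= 11
  1*9 + 1*0 = 9 <= 13
  1*9 + 3*0 = 9 <= 9 (active)
  x = 9 >= 0, y = 0 >= 0. All constraints satisfied.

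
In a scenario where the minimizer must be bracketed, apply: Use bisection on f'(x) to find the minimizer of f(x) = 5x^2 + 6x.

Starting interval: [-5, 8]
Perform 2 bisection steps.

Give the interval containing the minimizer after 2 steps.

Finding critical point of f(x) = 5x^2 + 6x using bisection on f'(x) = 10x + 6.
f'(x) = 0 when x = -3/5.
Starting interval: [-5, 8]
Step 1: mid = 3/2, f'(mid) = 21, new interval = [-5, 3/2]
Step 2: mid = -7/4, f'(mid) = -23/2, new interval = [-7/4, 3/2]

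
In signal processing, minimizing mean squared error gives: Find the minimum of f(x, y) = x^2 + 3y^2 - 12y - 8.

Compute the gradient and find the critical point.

f(x,y) = x^2 + 3y^2 - 12y - 8
df/dx = 2x + (0) = 0  =>  x = 0
df/dy = 6y + (-12) = 0  =>  y = 2
f(0, 2) = 1*(0)^2 + 3*(2)^2 + -12*(2) + -8 = -20
Hessian is diagonal with entries 2, 6 > 0, so this is a minimum.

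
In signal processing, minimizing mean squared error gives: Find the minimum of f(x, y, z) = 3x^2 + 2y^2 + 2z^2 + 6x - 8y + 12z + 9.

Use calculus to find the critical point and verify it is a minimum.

f(x,y,z) = 3x^2 + 2y^2 + 2z^2 + 6x - 8y + 12z + 9
df/dx = 6x + (6) = 0 => x = -1
df/dy = 4y + (-8) = 0 => y = 2
df/dz = 4z + (12) = 0 => z = -3
f(-1,2,-3) = 3*(-1)^2 + 2*(2)^2 + 2*(-3)^2 + 6*(-1) + -8*(2) + 12*(-3) + 9 = -20
Hessian is diagonal with entries 6, 4, 4 > 0, confirmed minimum.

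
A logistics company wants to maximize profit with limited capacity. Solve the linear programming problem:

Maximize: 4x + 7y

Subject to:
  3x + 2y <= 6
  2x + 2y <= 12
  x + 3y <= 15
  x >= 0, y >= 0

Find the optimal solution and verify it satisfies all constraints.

Feasible vertices: (0, 0), (0, 3), (2, 0)
Objective 4x + 7y at each vertex:
  (0, 0): 0
  (0, 3): 21
  (2, 0): 8
Maximum is 21 at (0, 3).
Verify constraints at (x, y) = (0, 3):
  3*0 + 2*3 = 6 <= 6 (active)
  2*0 + 2*3 = 6 <= 12
  1*0 + 3*3 = 9 <= 15
  x = 0 >= 0, y = 3 >= 0. All constraints satisfied.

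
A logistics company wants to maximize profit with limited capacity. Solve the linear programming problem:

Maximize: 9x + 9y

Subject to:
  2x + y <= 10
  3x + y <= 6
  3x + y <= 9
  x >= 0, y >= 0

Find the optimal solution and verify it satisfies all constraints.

Feasible vertices: (0, 0), (0, 6), (2, 0)
Objective 9x + 9y at each vertex:
  (0, 0): 0
  (0, 6): 54
  (2, 0): 18
Maximum is 54 at (0, 6).
Verify constraints at (x, y) = (0, 6):
  2*0 + 1*6 = 6 <= 10
  3*0 + 1*6 = 6 <= 6 (active)
  3*0 + 1*6 = 6 <= 9
  x = 0 >= 0, y = 6 >= 0. All constraints satisfied.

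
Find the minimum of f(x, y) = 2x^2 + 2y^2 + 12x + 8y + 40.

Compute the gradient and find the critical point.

f(x,y) = 2x^2 + 2y^2 + 12x + 8y + 40
df/dx = 4x + (12) = 0  =>  x = -3
df/dy = 4y + (8) = 0  =>  y = -2
f(-3, -2) = 2*(-3)^2 + 2*(-2)^2 + 12*(-3) + 8*(-2) + 40 = 14
Hessian is diagonal with entries 4, 4 > 0, so this is a minimum.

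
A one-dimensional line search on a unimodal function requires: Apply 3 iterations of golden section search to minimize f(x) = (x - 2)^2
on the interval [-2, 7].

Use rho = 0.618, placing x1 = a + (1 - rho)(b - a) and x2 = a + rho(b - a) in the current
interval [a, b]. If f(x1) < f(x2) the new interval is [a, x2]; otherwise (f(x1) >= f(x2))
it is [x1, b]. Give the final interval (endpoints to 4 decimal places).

Golden section search for min of f(x) = (x - 2)^2 on [-2, 7].
Each step: x1 = a + (1 - rho)(b - a), x2 = a + rho(b - a); if f(x1) < f(x2) keep [a, x2], otherwise keep [x1, b].
Step 1: [-2.0000, 7.0000], x1=1.4380 (f=0.3158), x2=3.5620 (f=2.4398); f(x1) < f(x2) => keep [-2.0000, 3.5620]
Step 2: [-2.0000, 3.5620], x1=0.1247 (f=3.5168), x2=1.4373 (f=0.3166); f(x1) > f(x2) => keep [0.1247, 3.5620]
Step 3: [0.1247, 3.5620], x1=1.4377 (f=0.3161), x2=2.2489 (f=0.0620); f(x1) > f(x2) => keep [1.4377, 3.5620]
Final interval: [1.4377, 3.5620]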